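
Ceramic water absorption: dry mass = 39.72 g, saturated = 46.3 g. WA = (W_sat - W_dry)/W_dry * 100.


WA = (46.3 - 39.72) / 39.72 * 100 = 16.57%

16.57


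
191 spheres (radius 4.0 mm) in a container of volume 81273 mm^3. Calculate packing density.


V_sphere = 4/3*pi*4.0^3 = 268.0826 mm^3
Total V = 191*268.0826 = 51203.7766 mm^3
PD = 51203.7766 / 81273 = 0.63

0.63


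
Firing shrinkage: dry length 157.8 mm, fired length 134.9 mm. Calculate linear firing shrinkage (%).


FS = (157.8 - 134.9) / 157.8 * 100 = 14.51%

14.51


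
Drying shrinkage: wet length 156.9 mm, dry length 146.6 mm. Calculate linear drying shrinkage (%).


DS = (156.9 - 146.6) / 156.9 * 100 = 6.56%

6.56


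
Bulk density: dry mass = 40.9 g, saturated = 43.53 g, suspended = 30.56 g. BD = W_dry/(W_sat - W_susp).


BD = 40.9 / (43.53 - 30.56) = 40.9 / 12.97 = 3.153 g/cm^3

3.153


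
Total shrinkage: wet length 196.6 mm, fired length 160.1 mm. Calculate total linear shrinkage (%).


TS = (196.6 - 160.1) / 196.6 * 100 = 18.57%

18.57


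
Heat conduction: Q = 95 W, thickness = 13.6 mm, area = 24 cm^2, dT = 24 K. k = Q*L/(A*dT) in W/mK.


k = 95*13.6/1000/(24/10000*24) = 22.43 W/mK

22.43


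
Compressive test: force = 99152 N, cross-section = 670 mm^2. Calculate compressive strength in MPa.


CS = 99152 / 670 = 148.0 MPa

148.0


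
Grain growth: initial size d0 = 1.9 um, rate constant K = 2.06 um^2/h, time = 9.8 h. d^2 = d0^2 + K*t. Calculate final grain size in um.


d^2 = 1.9^2 + 2.06*9.8 = 23.798
d = sqrt(23.798) = 4.88 um

4.88


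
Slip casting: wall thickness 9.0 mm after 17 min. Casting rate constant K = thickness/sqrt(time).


K = 9.0 / sqrt(17) = 9.0 / 4.1231 = 2.183 mm/min^0.5

2.183


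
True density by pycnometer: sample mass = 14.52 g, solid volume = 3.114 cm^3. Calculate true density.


TD = 14.52 / 3.114 = 4.663 g/cm^3

4.663


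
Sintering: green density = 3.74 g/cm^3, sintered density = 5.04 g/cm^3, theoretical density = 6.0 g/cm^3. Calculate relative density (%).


Relative = 5.04 / 6.0 * 100 = 84.0%

84.0


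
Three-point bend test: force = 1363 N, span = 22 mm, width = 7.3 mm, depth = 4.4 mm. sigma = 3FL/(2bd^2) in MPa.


sigma = 3*1363*22/(2*7.3*4.4^2) = 318.3 MPa

318.3


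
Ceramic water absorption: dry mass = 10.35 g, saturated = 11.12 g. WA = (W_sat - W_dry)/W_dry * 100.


WA = (11.12 - 10.35) / 10.35 * 100 = 7.44%

7.44


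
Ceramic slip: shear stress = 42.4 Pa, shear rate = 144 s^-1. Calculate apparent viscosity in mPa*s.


eta = tau/gamma * 1000 = 42.4/144 * 1000 = 294.4 mPa*s

294.4


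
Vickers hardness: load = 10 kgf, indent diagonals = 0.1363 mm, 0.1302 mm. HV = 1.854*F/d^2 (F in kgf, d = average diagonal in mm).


d_avg = (0.1363+0.1302)/2 = 0.13325 mm
HV = 1.854*10/0.13325^2 = 1044

1044


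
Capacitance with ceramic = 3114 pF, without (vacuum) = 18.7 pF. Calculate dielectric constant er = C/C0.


er = 3114 / 18.7 = 166.52

166.52


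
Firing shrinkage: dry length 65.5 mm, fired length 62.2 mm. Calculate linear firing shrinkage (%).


FS = (65.5 - 62.2) / 65.5 * 100 = 5.04%

5.04


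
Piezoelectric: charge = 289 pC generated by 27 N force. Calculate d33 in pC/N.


d33 = 289 / 27 = 10.7 pC/N

10.7


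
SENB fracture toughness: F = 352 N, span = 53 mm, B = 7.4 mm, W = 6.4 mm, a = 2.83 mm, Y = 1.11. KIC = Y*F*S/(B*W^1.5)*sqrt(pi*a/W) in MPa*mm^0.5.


KIC = 1.11*352*53/(7.4*6.4^1.5)*sqrt(pi*2.83/6.4) = 203.71

203.71


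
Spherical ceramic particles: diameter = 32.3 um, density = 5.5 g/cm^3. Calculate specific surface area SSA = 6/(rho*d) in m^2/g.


SSA = 6 / (5.5 * 32.3) = 0.034 m^2/g

0.034


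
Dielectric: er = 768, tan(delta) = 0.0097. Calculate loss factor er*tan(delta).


Loss = 768 * 0.0097 = 7.45

7.45


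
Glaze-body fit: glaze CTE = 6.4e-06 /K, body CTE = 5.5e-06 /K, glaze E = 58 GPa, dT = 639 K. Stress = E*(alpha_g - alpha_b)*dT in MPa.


Stress = 58*1000*(6.4e-06 - 5.5e-06)*639 = 33.4 MPa

33.4


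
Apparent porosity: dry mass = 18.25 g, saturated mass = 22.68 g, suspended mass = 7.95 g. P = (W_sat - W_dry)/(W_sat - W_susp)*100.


P = (22.68 - 18.25) / (22.68 - 7.95) * 100 = 4.43 / 14.73 * 100 = 30.1%

30.1


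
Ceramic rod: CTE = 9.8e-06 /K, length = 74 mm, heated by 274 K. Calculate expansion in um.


dL = 9.8e-06 * 74 * 274 * 1000 = 198.705 um

198.705


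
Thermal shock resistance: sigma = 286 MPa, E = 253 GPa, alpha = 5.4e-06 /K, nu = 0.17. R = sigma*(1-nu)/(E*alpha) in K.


R = 286*(1-0.17)/(253*1000*5.4e-06) = 174 K

174


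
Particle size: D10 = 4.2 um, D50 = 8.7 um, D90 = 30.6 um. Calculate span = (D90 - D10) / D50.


Span = (30.6 - 4.2) / 8.7 = 26.4 / 8.7 = 3.034

3.034


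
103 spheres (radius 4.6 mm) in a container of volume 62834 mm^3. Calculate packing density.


V_sphere = 4/3*pi*4.6^3 = 407.7201 mm^3
Total V = 103*407.7201 = 41995.1703 mm^3
PD = 41995.1703 / 62834 = 0.668

0.668


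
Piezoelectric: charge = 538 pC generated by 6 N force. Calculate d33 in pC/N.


d33 = 538 / 6 = 89.7 pC/N

89.7


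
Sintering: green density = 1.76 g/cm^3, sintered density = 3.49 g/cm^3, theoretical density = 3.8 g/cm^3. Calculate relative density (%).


Relative = 3.49 / 3.8 * 100 = 91.8%

91.8


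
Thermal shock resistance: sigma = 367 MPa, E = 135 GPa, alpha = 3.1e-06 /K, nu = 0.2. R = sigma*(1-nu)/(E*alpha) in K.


R = 367*(1-0.2)/(135*1000*3.1e-06) = 702 K

702


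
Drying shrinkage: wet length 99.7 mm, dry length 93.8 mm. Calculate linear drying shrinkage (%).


DS = (99.7 - 93.8) / 99.7 * 100 = 5.92%

5.92


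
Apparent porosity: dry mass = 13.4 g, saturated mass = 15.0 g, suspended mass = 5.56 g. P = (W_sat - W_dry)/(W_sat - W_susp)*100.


P = (15.0 - 13.4) / (15.0 - 5.56) * 100 = 1.6 / 9.44 * 100 = 16.9%

16.9


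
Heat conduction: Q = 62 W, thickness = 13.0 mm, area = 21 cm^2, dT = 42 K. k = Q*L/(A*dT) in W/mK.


k = 62*13.0/1000/(21/10000*42) = 9.14 W/mK

9.14


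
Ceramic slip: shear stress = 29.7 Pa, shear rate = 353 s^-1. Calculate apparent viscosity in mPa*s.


eta = tau/gamma * 1000 = 29.7/353 * 1000 = 84.1 mPa*s

84.1


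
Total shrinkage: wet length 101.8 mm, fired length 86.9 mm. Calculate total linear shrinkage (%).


TS = (101.8 - 86.9) / 101.8 * 100 = 14.64%

14.64


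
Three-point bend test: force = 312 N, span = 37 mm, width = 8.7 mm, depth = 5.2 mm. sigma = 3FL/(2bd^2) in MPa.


sigma = 3*312*37/(2*8.7*5.2^2) = 73.6 MPa

73.6


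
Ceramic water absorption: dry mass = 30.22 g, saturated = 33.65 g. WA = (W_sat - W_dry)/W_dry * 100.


WA = (33.65 - 30.22) / 30.22 * 100 = 11.35%

11.35


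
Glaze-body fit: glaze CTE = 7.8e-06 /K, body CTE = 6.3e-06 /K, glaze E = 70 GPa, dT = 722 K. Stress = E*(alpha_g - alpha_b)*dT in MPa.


Stress = 70*1000*(7.8e-06 - 6.3e-06)*722 = 75.8 MPa

75.8


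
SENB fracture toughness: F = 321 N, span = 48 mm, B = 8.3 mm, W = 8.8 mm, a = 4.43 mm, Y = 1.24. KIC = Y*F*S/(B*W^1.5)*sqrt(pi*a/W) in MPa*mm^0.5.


KIC = 1.24*321*48/(8.3*8.8^1.5)*sqrt(pi*4.43/8.8) = 110.89

110.89


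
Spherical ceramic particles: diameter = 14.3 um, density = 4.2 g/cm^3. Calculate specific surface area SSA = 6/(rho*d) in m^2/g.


SSA = 6 / (4.2 * 14.3) = 0.1 m^2/g

0.1


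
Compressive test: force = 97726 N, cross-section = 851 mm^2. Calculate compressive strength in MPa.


CS = 97726 / 851 = 114.8 MPa

114.8


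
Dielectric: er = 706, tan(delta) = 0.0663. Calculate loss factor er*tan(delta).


Loss = 706 * 0.0663 = 46.808

46.808


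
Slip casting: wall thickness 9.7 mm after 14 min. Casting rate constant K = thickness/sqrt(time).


K = 9.7 / sqrt(14) = 9.7 / 3.7417 = 2.592 mm/min^0.5

2.592


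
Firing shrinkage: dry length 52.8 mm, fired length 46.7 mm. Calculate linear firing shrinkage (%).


FS = (52.8 - 46.7) / 52.8 * 100 = 11.55%

11.55


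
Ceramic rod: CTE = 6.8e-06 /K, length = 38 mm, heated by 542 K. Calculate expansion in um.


dL = 6.8e-06 * 38 * 542 * 1000 = 140.053 um

140.053


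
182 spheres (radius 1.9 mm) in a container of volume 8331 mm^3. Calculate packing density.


V_sphere = 4/3*pi*1.9^3 = 28.7309 mm^3
Total V = 182*28.7309 = 5229.0238 mm^3
PD = 5229.0238 / 8331 = 0.628

0.628


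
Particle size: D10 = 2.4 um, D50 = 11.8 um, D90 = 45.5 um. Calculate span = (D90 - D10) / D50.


Span = (45.5 - 2.4) / 11.8 = 43.1 / 11.8 = 3.653

3.653


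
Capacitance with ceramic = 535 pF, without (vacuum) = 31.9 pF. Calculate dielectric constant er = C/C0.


er = 535 / 31.9 = 16.77

16.77


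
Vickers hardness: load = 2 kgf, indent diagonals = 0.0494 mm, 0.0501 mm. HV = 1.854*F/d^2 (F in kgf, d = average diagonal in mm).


d_avg = (0.0494+0.0501)/2 = 0.04975 mm
HV = 1.854*2/0.04975^2 = 1498

1498


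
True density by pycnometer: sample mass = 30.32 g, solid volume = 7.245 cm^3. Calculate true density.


TD = 30.32 / 7.245 = 4.185 g/cm^3

4.185


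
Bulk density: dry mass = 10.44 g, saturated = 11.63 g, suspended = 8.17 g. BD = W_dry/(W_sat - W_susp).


BD = 10.44 / (11.63 - 8.17) = 10.44 / 3.46 = 3.017 g/cm^3

3.017


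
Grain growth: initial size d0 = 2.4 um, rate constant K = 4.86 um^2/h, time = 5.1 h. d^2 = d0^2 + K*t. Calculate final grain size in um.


d^2 = 2.4^2 + 4.86*5.1 = 30.546
d = sqrt(30.546) = 5.53 um

5.53


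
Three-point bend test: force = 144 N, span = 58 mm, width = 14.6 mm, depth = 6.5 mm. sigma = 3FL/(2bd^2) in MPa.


sigma = 3*144*58/(2*14.6*6.5^2) = 20.3 MPa

20.3


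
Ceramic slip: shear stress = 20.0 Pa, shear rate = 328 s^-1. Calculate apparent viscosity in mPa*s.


eta = tau/gamma * 1000 = 20.0/328 * 1000 = 61.0 mPa*s

61.0


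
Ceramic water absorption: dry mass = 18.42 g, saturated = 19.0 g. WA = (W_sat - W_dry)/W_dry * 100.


WA = (19.0 - 18.42) / 18.42 * 100 = 3.15%

3.15


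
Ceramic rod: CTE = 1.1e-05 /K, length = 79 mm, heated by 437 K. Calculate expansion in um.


dL = 1.1e-05 * 79 * 437 * 1000 = 379.753 um

379.753


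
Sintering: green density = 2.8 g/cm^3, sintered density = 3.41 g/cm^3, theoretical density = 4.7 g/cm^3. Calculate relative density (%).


Relative = 3.41 / 4.7 * 100 = 72.6%

72.6


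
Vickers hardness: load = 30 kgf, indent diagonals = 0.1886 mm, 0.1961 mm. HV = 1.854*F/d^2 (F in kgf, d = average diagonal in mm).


d_avg = (0.1886+0.1961)/2 = 0.19235 mm
HV = 1.854*30/0.19235^2 = 1503

1503


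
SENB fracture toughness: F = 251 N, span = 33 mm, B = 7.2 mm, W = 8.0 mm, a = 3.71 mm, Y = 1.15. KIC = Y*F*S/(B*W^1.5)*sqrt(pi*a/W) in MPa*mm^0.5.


KIC = 1.15*251*33/(7.2*8.0^1.5)*sqrt(pi*3.71/8.0) = 70.57

70.57


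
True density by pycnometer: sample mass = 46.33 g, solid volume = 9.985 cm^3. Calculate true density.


TD = 46.33 / 9.985 = 4.64 g/cm^3

4.64


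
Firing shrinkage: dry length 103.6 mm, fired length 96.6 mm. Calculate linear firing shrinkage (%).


FS = (103.6 - 96.6) / 103.6 * 100 = 6.76%

6.76


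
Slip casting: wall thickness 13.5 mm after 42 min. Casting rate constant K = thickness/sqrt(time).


K = 13.5 / sqrt(42) = 13.5 / 6.4807 = 2.083 mm/min^0.5

2.083


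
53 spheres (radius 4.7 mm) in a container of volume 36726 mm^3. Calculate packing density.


V_sphere = 4/3*pi*4.7^3 = 434.8928 mm^3
Total V = 53*434.8928 = 23049.3184 mm^3
PD = 23049.3184 / 36726 = 0.628

0.628


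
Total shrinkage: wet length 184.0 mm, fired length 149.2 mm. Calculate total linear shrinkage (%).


TS = (184.0 - 149.2) / 184.0 * 100 = 18.91%

18.91


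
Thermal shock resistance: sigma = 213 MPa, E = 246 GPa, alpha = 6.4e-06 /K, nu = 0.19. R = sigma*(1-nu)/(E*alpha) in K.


R = 213*(1-0.19)/(246*1000*6.4e-06) = 110 K

110


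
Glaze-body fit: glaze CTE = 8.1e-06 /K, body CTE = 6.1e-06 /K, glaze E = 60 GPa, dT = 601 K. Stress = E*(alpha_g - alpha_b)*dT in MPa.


Stress = 60*1000*(8.1e-06 - 6.1e-06)*601 = 72.1 MPa

72.1


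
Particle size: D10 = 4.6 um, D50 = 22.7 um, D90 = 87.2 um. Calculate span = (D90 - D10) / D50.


Span = (87.2 - 4.6) / 22.7 = 82.6 / 22.7 = 3.639

3.639


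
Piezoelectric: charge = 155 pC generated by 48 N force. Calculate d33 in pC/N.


d33 = 155 / 48 = 3.2 pC/N

3.2


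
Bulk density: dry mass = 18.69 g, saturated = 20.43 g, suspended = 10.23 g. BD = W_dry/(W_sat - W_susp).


BD = 18.69 / (20.43 - 10.23) = 18.69 / 10.2 = 1.832 g/cm^3

1.832


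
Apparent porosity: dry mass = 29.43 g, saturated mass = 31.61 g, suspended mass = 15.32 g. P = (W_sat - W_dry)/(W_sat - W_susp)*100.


P = (31.61 - 29.43) / (31.61 - 15.32) * 100 = 2.18 / 16.29 * 100 = 13.4%

13.4


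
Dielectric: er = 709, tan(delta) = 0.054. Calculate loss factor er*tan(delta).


Loss = 709 * 0.054 = 38.286

38.286


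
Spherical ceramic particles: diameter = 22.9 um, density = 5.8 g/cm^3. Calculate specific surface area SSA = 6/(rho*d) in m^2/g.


SSA = 6 / (5.8 * 22.9) = 0.045 m^2/g

0.045


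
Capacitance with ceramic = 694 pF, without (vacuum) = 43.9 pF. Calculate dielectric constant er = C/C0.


er = 694 / 43.9 = 15.81

15.81


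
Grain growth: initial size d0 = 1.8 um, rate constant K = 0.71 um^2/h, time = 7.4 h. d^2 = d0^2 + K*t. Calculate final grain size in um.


d^2 = 1.8^2 + 0.71*7.4 = 8.494
d = sqrt(8.494) = 2.91 um

2.91


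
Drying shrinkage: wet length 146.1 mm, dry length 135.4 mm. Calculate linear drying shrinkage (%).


DS = (146.1 - 135.4) / 146.1 * 100 = 7.32%

7.32


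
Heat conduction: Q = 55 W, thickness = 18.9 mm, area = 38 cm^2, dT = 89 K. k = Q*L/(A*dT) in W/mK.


k = 55*18.9/1000/(38/10000*89) = 3.07 W/mK

3.07


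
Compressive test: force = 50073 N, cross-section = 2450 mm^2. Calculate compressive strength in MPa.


CS = 50073 / 2450 = 20.4 MPa

20.4


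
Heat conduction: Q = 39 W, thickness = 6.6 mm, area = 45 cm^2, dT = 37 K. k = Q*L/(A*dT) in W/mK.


k = 39*6.6/1000/(45/10000*37) = 1.55 W/mK

1.55


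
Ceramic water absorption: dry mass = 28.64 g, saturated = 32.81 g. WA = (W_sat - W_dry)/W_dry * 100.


WA = (32.81 - 28.64) / 28.64 * 100 = 14.56%

14.56


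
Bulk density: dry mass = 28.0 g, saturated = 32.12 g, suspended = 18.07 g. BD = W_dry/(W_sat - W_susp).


BD = 28.0 / (32.12 - 18.07) = 28.0 / 14.05 = 1.993 g/cm^3

1.993


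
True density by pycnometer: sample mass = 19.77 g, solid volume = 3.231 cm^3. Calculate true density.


TD = 19.77 / 3.231 = 6.119 g/cm^3

6.119


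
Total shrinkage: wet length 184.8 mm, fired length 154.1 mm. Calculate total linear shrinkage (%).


TS = (184.8 - 154.1) / 184.8 * 100 = 16.61%

16.61


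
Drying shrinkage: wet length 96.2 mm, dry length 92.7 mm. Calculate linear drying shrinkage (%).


DS = (96.2 - 92.7) / 96.2 * 100 = 3.64%

3.64


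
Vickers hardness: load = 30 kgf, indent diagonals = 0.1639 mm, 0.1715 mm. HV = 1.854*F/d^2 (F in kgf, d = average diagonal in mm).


d_avg = (0.1639+0.1715)/2 = 0.1677 mm
HV = 1.854*30/0.1677^2 = 1978

1978


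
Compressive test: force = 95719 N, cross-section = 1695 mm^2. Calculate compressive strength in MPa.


CS = 95719 / 1695 = 56.5 MPa

56.5


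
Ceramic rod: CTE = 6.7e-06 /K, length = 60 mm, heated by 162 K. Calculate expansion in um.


dL = 6.7e-06 * 60 * 162 * 1000 = 65.124 um

65.124


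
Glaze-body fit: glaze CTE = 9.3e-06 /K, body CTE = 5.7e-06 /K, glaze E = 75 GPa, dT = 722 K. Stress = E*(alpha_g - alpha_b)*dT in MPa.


Stress = 75*1000*(9.3e-06 - 5.7e-06)*722 = 194.9 MPa

194.9


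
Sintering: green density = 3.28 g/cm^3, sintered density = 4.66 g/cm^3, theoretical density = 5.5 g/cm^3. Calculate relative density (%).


Relative = 4.66 / 5.5 * 100 = 84.7%

84.7


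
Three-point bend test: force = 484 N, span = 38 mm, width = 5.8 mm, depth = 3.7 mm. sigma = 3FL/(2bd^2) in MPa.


sigma = 3*484*38/(2*5.8*3.7^2) = 347.4 MPa

347.4


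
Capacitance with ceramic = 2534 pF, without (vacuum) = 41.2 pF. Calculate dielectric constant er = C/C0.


er = 2534 / 41.2 = 61.5

61.5


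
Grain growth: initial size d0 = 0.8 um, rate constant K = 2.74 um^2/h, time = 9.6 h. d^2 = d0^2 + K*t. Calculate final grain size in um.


d^2 = 0.8^2 + 2.74*9.6 = 26.944
d = sqrt(26.944) = 5.19 um

5.19


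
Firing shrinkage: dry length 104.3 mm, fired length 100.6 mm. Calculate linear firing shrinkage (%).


FS = (104.3 - 100.6) / 104.3 * 100 = 3.55%

3.55


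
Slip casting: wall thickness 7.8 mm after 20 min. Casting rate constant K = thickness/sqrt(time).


K = 7.8 / sqrt(20) = 7.8 / 4.4721 = 1.744 mm/min^0.5

1.744


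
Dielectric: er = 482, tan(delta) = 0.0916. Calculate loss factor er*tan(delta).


Loss = 482 * 0.0916 = 44.151

44.151


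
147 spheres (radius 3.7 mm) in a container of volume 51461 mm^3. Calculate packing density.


V_sphere = 4/3*pi*3.7^3 = 212.1748 mm^3
Total V = 147*212.1748 = 31189.6956 mm^3
PD = 31189.6956 / 51461 = 0.606

0.606


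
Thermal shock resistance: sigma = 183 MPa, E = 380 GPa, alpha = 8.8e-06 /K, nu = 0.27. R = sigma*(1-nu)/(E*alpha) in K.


R = 183*(1-0.27)/(380*1000*8.8e-06) = 40 K

40


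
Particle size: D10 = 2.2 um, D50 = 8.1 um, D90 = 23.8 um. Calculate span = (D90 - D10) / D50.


Span = (23.8 - 2.2) / 8.1 = 21.6 / 8.1 = 2.667

2.667


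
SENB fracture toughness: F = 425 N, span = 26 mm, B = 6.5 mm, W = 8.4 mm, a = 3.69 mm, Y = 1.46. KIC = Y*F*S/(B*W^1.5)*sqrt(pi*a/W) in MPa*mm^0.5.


KIC = 1.46*425*26/(6.5*8.4^1.5)*sqrt(pi*3.69/8.4) = 119.77

119.77


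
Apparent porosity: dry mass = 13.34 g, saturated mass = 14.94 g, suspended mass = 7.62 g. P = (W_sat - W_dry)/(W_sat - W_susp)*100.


P = (14.94 - 13.34) / (14.94 - 7.62) * 100 = 1.6 / 7.32 * 100 = 21.9%

21.9


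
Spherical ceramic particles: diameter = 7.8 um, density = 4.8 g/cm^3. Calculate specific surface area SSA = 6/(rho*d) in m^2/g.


SSA = 6 / (4.8 * 7.8) = 0.16 m^2/g

0.16


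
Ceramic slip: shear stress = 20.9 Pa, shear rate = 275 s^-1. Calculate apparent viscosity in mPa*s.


eta = tau/gamma * 1000 = 20.9/275 * 1000 = 76.0 mPa*s

76.0


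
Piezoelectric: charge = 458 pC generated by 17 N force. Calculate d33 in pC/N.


d33 = 458 / 17 = 26.9 pC/N

26.9


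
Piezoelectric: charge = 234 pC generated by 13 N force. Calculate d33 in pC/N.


d33 = 234 / 13 = 18.0 pC/N

18.0


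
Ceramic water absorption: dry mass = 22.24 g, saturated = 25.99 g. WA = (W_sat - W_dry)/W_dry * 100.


WA = (25.99 - 22.24) / 22.24 * 100 = 16.86%

16.86


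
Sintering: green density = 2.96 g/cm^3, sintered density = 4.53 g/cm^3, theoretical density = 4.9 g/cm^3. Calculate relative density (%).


Relative = 4.53 / 4.9 * 100 = 92.4%

92.4


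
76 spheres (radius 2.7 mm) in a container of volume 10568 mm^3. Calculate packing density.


V_sphere = 4/3*pi*2.7^3 = 82.448 mm^3
Total V = 76*82.448 = 6266.048 mm^3
PD = 6266.048 / 10568 = 0.593

0.593


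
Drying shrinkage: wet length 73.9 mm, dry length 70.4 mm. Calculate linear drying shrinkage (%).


DS = (73.9 - 70.4) / 73.9 * 100 = 4.74%

4.74


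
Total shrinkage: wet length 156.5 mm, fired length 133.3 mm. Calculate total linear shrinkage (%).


TS = (156.5 - 133.3) / 156.5 * 100 = 14.82%

14.82


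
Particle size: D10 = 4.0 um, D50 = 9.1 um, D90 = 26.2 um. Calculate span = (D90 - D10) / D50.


Span = (26.2 - 4.0) / 9.1 = 22.2 / 9.1 = 2.44

2.44


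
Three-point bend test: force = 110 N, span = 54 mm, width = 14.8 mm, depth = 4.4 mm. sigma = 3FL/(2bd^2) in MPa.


sigma = 3*110*54/(2*14.8*4.4^2) = 31.1 MPa

31.1


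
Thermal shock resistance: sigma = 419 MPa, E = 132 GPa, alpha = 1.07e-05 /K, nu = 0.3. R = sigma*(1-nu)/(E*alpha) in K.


R = 419*(1-0.3)/(132*1000*1.07e-05) = 208 K

208


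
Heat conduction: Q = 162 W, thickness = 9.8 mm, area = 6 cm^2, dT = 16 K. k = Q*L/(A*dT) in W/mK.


k = 162*9.8/1000/(6/10000*16) = 165.38 W/mK

165.38


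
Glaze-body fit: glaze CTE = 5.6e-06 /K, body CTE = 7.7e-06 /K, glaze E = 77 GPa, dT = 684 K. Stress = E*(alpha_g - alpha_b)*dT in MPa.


Stress = 77*1000*(5.6e-06 - 7.7e-06)*684 = -110.6 MPa

-110.6


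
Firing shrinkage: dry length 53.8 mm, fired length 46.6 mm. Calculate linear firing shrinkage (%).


FS = (53.8 - 46.6) / 53.8 * 100 = 13.38%

13.38


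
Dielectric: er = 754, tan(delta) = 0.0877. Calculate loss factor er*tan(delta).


Loss = 754 * 0.0877 = 66.126

66.126


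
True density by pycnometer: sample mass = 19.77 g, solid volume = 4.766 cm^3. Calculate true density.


TD = 19.77 / 4.766 = 4.148 g/cm^3

4.148


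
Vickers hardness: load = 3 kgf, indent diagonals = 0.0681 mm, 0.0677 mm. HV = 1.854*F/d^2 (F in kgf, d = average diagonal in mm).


d_avg = (0.0681+0.0677)/2 = 0.0679 mm
HV = 1.854*3/0.0679^2 = 1206

1206


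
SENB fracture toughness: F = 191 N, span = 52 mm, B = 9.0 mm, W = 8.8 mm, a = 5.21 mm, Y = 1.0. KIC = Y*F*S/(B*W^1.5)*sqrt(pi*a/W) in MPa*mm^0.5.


KIC = 1.0*191*52/(9.0*8.8^1.5)*sqrt(pi*5.21/8.8) = 57.65

57.65


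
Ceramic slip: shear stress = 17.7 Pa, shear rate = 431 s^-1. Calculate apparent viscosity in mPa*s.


eta = tau/gamma * 1000 = 17.7/431 * 1000 = 41.1 mPa*s

41.1


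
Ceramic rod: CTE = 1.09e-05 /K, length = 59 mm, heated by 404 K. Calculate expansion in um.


dL = 1.09e-05 * 59 * 404 * 1000 = 259.812 um

259.812


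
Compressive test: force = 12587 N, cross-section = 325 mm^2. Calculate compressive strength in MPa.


CS = 12587 / 325 = 38.7 MPa

38.7


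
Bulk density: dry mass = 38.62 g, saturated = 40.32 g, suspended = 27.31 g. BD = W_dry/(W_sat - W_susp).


BD = 38.62 / (40.32 - 27.31) = 38.62 / 13.01 = 2.968 g/cm^3

2.968


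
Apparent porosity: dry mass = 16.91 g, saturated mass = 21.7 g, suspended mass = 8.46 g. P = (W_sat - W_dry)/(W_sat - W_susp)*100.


P = (21.7 - 16.91) / (21.7 - 8.46) * 100 = 4.79 / 13.24 * 100 = 36.2%

36.2


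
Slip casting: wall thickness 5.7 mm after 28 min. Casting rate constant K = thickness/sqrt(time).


K = 5.7 / sqrt(28) = 5.7 / 5.2915 = 1.077 mm/min^0.5

1.077


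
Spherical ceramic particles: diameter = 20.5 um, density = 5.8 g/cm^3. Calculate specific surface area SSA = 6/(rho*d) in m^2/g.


SSA = 6 / (5.8 * 20.5) = 0.05 m^2/g

0.05


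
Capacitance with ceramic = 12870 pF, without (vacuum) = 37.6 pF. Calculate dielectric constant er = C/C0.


er = 12870 / 37.6 = 342.29

342.29


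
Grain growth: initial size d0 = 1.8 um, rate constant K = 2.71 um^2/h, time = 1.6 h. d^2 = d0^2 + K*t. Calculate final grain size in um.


d^2 = 1.8^2 + 2.71*1.6 = 7.576
d = sqrt(7.576) = 2.75 um

2.75


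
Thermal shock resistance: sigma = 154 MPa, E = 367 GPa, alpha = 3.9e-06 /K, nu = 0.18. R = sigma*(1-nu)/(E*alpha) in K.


R = 154*(1-0.18)/(367*1000*3.9e-06) = 88 K

88


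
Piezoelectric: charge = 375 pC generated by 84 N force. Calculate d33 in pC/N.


d33 = 375 / 84 = 4.5 pC/N

4.5


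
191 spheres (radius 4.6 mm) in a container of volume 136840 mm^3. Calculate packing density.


V_sphere = 4/3*pi*4.6^3 = 407.7201 mm^3
Total V = 191*407.7201 = 77874.5391 mm^3
PD = 77874.5391 / 136840 = 0.569

0.569


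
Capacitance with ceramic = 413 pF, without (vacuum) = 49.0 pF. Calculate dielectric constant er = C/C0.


er = 413 / 49.0 = 8.43

8.43


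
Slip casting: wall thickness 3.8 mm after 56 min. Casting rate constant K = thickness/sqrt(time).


K = 3.8 / sqrt(56) = 3.8 / 7.4833 = 0.508 mm/min^0.5

0.508


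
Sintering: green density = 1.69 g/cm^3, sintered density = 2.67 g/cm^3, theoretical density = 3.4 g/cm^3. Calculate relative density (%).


Relative = 2.67 / 3.4 * 100 = 78.5%

78.5


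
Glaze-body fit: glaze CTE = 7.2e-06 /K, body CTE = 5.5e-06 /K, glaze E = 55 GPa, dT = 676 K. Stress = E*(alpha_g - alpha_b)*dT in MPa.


Stress = 55*1000*(7.2e-06 - 5.5e-06)*676 = 63.2 MPa

63.2


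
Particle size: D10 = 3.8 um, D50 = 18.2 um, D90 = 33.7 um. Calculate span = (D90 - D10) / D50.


Span = (33.7 - 3.8) / 18.2 = 29.9 / 18.2 = 1.643

1.643


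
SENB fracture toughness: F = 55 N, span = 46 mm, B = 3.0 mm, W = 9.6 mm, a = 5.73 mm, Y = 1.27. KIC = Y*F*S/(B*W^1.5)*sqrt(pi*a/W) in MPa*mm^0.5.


KIC = 1.27*55*46/(3.0*9.6^1.5)*sqrt(pi*5.73/9.6) = 49.31

49.31


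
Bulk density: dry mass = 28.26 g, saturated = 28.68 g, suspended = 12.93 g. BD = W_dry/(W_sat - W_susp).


BD = 28.26 / (28.68 - 12.93) = 28.26 / 15.75 = 1.794 g/cm^3

1.794


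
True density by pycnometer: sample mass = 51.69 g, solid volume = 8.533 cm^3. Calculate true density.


TD = 51.69 / 8.533 = 6.058 g/cm^3

6.058


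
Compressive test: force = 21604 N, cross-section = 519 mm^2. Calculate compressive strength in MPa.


CS = 21604 / 519 = 41.6 MPa

41.6


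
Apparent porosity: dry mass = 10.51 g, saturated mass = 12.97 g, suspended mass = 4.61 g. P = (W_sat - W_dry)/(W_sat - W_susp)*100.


P = (12.97 - 10.51) / (12.97 - 4.61) * 100 = 2.46 / 8.36 * 100 = 29.4%

29.4


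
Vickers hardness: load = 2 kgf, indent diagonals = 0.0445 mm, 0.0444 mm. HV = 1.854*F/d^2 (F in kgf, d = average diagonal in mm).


d_avg = (0.0445+0.0444)/2 = 0.04445 mm
HV = 1.854*2/0.04445^2 = 1877

1877


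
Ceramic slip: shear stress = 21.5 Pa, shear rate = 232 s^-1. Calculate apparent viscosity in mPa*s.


eta = tau/gamma * 1000 = 21.5/232 * 1000 = 92.7 mPa*s

92.7


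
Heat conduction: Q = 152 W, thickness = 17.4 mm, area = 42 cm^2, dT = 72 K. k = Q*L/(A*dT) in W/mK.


k = 152*17.4/1000/(42/10000*72) = 8.75 W/mK

8.75


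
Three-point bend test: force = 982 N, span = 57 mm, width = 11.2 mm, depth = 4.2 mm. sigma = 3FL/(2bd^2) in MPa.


sigma = 3*982*57/(2*11.2*4.2^2) = 425.0 MPa

425.0


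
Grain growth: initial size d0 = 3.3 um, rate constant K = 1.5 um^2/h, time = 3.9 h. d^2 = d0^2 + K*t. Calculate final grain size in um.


d^2 = 3.3^2 + 1.5*3.9 = 16.74
d = sqrt(16.74) = 4.09 um

4.09


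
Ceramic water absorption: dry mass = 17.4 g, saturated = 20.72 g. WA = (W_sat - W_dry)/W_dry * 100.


WA = (20.72 - 17.4) / 17.4 * 100 = 19.08%

19.08


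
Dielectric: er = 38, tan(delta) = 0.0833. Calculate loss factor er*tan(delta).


Loss = 38 * 0.0833 = 3.165

3.165


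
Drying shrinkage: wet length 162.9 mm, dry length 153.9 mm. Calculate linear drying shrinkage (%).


DS = (162.9 - 153.9) / 162.9 * 100 = 5.52%

5.52


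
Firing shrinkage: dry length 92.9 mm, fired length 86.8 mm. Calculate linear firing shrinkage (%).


FS = (92.9 - 86.8) / 92.9 * 100 = 6.57%

6.57


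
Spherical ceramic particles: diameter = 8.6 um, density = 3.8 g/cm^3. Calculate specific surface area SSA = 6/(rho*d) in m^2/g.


SSA = 6 / (3.8 * 8.6) = 0.184 m^2/g

0.184


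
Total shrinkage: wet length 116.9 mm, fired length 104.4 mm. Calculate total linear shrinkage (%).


TS = (116.9 - 104.4) / 116.9 * 100 = 10.69%

10.69


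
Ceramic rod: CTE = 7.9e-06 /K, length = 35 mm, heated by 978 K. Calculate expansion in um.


dL = 7.9e-06 * 35 * 978 * 1000 = 270.417 um

270.417


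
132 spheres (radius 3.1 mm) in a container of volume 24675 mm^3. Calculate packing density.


V_sphere = 4/3*pi*3.1^3 = 124.7882 mm^3
Total V = 132*124.7882 = 16472.0424 mm^3
PD = 16472.0424 / 24675 = 0.668

0.668


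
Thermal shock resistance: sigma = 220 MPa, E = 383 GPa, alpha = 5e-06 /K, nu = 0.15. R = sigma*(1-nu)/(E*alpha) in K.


R = 220*(1-0.15)/(383*1000*5e-06) = 98 K

98


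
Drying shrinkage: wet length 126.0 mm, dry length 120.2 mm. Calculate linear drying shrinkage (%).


DS = (126.0 - 120.2) / 126.0 * 100 = 4.6%

4.6


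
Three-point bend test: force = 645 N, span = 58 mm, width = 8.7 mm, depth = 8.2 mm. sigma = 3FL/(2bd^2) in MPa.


sigma = 3*645*58/(2*8.7*8.2^2) = 95.9 MPa

95.9


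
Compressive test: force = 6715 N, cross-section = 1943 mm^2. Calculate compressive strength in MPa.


CS = 6715 / 1943 = 3.5 MPa

3.5


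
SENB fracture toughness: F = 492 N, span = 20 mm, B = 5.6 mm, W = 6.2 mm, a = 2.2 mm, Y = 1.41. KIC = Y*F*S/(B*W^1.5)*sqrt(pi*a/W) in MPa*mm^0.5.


KIC = 1.41*492*20/(5.6*6.2^1.5)*sqrt(pi*2.2/6.2) = 169.45

169.45


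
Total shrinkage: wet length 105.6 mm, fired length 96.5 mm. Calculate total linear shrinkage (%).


TS = (105.6 - 96.5) / 105.6 * 100 = 8.62%

8.62


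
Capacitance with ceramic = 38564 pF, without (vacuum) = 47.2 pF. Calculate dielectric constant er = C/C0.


er = 38564 / 47.2 = 817.03

817.03


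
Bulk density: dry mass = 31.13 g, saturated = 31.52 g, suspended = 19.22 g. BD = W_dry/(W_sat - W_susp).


BD = 31.13 / (31.52 - 19.22) = 31.13 / 12.3 = 2.531 g/cm^3

2.531


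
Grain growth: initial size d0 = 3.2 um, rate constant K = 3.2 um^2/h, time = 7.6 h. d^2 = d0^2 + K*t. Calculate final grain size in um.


d^2 = 3.2^2 + 3.2*7.6 = 34.56
d = sqrt(34.56) = 5.88 um

5.88


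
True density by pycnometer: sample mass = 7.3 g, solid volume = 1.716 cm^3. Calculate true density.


TD = 7.3 / 1.716 = 4.254 g/cm^3

4.254


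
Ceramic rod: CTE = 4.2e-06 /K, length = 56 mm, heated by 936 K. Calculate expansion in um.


dL = 4.2e-06 * 56 * 936 * 1000 = 220.147 um

220.147


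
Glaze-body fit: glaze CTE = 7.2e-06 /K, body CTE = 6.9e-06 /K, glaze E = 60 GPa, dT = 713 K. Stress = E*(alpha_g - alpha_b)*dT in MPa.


Stress = 60*1000*(7.2e-06 - 6.9e-06)*713 = 12.8 MPa

12.8


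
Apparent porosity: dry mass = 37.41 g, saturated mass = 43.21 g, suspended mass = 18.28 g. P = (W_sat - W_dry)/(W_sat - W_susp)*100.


P = (43.21 - 37.41) / (43.21 - 18.28) * 100 = 5.8 / 24.93 * 100 = 23.3%

23.3


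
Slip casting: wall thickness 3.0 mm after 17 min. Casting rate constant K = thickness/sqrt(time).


K = 3.0 / sqrt(17) = 3.0 / 4.1231 = 0.728 mm/min^0.5

0.728


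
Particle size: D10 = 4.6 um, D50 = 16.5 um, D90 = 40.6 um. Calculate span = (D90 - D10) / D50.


Span = (40.6 - 4.6) / 16.5 = 36.0 / 16.5 = 2.182

2.182


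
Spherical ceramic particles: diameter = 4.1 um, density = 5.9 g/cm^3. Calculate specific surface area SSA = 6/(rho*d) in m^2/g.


SSA = 6 / (5.9 * 4.1) = 0.248 m^2/g

0.248


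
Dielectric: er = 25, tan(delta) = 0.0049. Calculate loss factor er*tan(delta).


Loss = 25 * 0.0049 = 0.123

0.123


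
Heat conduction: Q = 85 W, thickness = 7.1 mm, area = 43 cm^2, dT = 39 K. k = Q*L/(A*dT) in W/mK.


k = 85*7.1/1000/(43/10000*39) = 3.6 W/mK

3.6


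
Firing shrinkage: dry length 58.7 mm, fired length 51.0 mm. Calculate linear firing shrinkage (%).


FS = (58.7 - 51.0) / 58.7 * 100 = 13.12%

13.12


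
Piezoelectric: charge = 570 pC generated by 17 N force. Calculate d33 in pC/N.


d33 = 570 / 17 = 33.5 pC/N

33.5


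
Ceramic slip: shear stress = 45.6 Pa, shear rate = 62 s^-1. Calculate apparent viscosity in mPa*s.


eta = tau/gamma * 1000 = 45.6/62 * 1000 = 735.5 mPa*s

735.5


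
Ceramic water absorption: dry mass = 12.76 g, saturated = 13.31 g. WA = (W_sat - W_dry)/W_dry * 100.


WA = (13.31 - 12.76) / 12.76 * 100 = 4.31%

4.31


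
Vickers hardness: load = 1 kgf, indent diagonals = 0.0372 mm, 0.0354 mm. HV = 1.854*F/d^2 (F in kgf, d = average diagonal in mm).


d_avg = (0.0372+0.0354)/2 = 0.0363 mm
HV = 1.854*1/0.0363^2 = 1407

1407


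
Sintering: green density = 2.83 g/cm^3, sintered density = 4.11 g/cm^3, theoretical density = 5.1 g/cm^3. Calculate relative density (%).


Relative = 4.11 / 5.1 * 100 = 80.6%

80.6


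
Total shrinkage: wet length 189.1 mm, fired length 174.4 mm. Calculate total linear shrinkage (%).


TS = (189.1 - 174.4) / 189.1 * 100 = 7.77%

7.77


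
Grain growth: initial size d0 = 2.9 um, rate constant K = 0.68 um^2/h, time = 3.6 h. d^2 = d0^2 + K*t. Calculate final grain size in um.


d^2 = 2.9^2 + 0.68*3.6 = 10.858
d = sqrt(10.858) = 3.3 um

3.3


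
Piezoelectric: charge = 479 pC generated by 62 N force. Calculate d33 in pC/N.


d33 = 479 / 62 = 7.7 pC/N

7.7


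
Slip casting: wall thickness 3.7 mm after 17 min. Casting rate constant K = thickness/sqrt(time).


K = 3.7 / sqrt(17) = 3.7 / 4.1231 = 0.897 mm/min^0.5

0.897


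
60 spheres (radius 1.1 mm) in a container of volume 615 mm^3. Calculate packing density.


V_sphere = 4/3*pi*1.1^3 = 5.5753 mm^3
Total V = 60*5.5753 = 334.518 mm^3
PD = 334.518 / 615 = 0.544

0.544


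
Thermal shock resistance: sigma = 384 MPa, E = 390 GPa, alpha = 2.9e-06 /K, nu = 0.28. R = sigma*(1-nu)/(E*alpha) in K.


R = 384*(1-0.28)/(390*1000*2.9e-06) = 244 K

244


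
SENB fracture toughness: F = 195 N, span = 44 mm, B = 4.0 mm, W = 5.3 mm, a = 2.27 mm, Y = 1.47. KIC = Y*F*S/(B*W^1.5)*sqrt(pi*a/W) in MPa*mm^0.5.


KIC = 1.47*195*44/(4.0*5.3^1.5)*sqrt(pi*2.27/5.3) = 299.76

299.76


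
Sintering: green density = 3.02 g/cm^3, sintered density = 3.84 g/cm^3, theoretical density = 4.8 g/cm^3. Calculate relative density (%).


Relative = 3.84 / 4.8 * 100 = 80.0%

80.0


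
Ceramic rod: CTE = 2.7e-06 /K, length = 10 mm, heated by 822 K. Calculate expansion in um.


dL = 2.7e-06 * 10 * 822 * 1000 = 22.194 um

22.194


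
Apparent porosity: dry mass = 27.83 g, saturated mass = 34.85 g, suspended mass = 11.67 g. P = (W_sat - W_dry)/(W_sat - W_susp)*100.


P = (34.85 - 27.83) / (34.85 - 11.67) * 100 = 7.02 / 23.18 * 100 = 30.3%

30.3


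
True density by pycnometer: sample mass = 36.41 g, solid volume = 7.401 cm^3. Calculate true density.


TD = 36.41 / 7.401 = 4.92 g/cm^3

4.92


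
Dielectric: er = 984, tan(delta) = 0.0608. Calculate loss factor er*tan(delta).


Loss = 984 * 0.0608 = 59.827

59.827


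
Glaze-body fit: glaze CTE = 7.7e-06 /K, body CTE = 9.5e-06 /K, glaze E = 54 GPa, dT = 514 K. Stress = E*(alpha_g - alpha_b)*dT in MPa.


Stress = 54*1000*(7.7e-06 - 9.5e-06)*514 = -50.0 MPa

-50.0


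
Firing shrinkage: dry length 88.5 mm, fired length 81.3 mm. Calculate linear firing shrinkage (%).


FS = (88.5 - 81.3) / 88.5 * 100 = 8.14%

8.14


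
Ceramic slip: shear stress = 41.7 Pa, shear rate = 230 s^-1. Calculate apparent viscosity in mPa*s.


eta = tau/gamma * 1000 = 41.7/230 * 1000 = 181.3 mPa*s

181.3


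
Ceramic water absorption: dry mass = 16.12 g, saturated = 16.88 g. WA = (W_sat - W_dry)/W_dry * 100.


WA = (16.88 - 16.12) / 16.12 * 100 = 4.71%

4.71


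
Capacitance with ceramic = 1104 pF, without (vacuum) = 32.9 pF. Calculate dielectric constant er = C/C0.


er = 1104 / 32.9 = 33.56

33.56


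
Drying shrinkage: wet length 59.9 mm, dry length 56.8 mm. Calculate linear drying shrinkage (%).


DS = (59.9 - 56.8) / 59.9 * 100 = 5.18%

5.18


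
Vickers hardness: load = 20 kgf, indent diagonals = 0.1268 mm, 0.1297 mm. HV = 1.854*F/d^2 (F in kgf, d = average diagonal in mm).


d_avg = (0.1268+0.1297)/2 = 0.12825 mm
HV = 1.854*20/0.12825^2 = 2254

2254


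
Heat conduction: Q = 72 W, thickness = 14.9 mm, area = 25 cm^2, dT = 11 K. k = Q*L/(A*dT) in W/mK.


k = 72*14.9/1000/(25/10000*11) = 39.01 W/mK

39.01


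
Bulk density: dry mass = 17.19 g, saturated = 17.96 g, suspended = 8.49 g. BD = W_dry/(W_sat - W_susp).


BD = 17.19 / (17.96 - 8.49) = 17.19 / 9.47 = 1.815 g/cm^3

1.815


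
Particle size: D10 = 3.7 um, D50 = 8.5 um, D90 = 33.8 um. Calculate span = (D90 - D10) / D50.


Span = (33.8 - 3.7) / 8.5 = 30.1 / 8.5 = 3.541

3.541


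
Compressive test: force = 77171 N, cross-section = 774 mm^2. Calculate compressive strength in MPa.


CS = 77171 / 774 = 99.7 MPa

99.7


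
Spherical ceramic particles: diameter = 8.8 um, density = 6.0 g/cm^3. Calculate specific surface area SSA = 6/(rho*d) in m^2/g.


SSA = 6 / (6.0 * 8.8) = 0.114 m^2/g

0.114


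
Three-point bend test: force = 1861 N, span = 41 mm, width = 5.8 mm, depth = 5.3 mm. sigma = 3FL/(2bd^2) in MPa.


sigma = 3*1861*41/(2*5.8*5.3^2) = 702.5 MPa

702.5


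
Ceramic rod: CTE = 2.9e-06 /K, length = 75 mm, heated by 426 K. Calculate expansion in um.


dL = 2.9e-06 * 75 * 426 * 1000 = 92.655 um

92.655


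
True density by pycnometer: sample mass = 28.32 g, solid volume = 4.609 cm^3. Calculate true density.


TD = 28.32 / 4.609 = 6.144 g/cm^3

6.144


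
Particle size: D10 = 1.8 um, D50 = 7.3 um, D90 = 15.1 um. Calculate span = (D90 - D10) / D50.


Span = (15.1 - 1.8) / 7.3 = 13.3 / 7.3 = 1.822

1.822


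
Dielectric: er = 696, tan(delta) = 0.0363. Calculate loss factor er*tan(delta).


Loss = 696 * 0.0363 = 25.265

25.265


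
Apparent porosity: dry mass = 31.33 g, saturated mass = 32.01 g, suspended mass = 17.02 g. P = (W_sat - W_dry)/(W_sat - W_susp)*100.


P = (32.01 - 31.33) / (32.01 - 17.02) * 100 = 0.68 / 14.99 * 100 = 4.5%

4.5


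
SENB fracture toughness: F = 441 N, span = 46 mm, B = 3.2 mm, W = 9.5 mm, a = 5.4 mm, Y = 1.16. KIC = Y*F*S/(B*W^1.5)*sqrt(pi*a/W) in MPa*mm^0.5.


KIC = 1.16*441*46/(3.2*9.5^1.5)*sqrt(pi*5.4/9.5) = 335.61

335.61


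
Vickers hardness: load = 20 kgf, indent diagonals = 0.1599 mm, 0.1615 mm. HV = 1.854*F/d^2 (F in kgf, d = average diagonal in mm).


d_avg = (0.1599+0.1615)/2 = 0.1607 mm
HV = 1.854*20/0.1607^2 = 1436

1436


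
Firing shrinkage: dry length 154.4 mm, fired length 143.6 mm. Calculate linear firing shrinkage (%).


FS = (154.4 - 143.6) / 154.4 * 100 = 6.99%

6.99


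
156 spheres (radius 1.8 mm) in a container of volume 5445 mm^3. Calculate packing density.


V_sphere = 4/3*pi*1.8^3 = 24.429 mm^3
Total V = 156*24.429 = 3810.924 mm^3
PD = 3810.924 / 5445 = 0.7

0.7


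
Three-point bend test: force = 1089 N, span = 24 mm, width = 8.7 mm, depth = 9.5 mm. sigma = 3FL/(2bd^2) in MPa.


sigma = 3*1089*24/(2*8.7*9.5^2) = 49.9 MPa

49.9


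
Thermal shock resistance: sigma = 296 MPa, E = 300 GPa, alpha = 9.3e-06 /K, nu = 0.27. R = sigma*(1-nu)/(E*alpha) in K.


R = 296*(1-0.27)/(300*1000*9.3e-06) = 77 K

77


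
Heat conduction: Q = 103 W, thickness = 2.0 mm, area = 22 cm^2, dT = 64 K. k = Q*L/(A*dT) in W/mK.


k = 103*2.0/1000/(22/10000*64) = 1.46 W/mK

1.46


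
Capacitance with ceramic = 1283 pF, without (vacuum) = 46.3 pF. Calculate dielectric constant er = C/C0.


er = 1283 / 46.3 = 27.71

27.71


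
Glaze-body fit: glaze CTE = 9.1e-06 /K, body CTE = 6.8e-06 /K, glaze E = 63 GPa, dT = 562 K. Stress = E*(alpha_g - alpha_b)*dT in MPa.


Stress = 63*1000*(9.1e-06 - 6.8e-06)*562 = 81.4 MPa

81.4


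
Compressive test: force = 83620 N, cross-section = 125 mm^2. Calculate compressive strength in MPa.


CS = 83620 / 125 = 669.0 MPa

669.0


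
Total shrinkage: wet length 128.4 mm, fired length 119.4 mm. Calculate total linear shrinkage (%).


TS = (128.4 - 119.4) / 128.4 * 100 = 7.01%

7.01


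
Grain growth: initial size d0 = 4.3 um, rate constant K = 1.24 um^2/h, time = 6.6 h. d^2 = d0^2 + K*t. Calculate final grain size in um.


d^2 = 4.3^2 + 1.24*6.6 = 26.674
d = sqrt(26.674) = 5.16 um

5.16


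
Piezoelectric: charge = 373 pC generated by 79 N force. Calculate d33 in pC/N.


d33 = 373 / 79 = 4.7 pC/N

4.7


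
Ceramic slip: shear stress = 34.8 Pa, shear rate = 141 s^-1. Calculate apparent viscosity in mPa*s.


eta = tau/gamma * 1000 = 34.8/141 * 1000 = 246.8 mPa*s

246.8


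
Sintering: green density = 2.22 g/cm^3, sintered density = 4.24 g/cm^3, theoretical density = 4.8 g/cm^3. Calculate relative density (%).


Relative = 4.24 / 4.8 * 100 = 88.3%

88.3


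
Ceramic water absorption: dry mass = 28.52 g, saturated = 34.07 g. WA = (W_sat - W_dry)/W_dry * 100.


WA = (34.07 - 28.52) / 28.52 * 100 = 19.46%

19.46
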